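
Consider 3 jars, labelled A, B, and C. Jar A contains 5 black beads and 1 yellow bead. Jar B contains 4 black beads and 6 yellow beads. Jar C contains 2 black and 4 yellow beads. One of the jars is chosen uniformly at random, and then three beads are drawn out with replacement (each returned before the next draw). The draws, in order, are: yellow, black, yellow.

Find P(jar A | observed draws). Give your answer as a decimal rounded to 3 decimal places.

The likelihood of the observed sequence under each hypothesis: P(data | jar A) = (1/6)(5/6)(1/6) = 0.023148; P(data | jar B) = (6/10)(4/10)(6/10) = 0.144; P(data | jar C) = (4/6)(2/6)(4/6) = 0.14815.
Weighting by the prior gives 1/3 · 0.023148 = 0.007716, 1/3 · 0.144 = 0.048, 1/3 · 0.14815 = 0.049383; summing to 0.1051.
By Bayes' rule, P(jar A | data) = (0.007716) / (0.1051) = 0.073417.

0.073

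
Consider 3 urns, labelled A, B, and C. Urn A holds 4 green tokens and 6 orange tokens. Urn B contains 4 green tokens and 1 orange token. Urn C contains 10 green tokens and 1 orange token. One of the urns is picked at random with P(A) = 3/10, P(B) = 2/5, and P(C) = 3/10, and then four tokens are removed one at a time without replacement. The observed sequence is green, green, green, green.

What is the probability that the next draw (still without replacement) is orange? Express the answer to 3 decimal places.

0.399

The likelihood of the observed sequence under each hypothesis: P(data | urn A) = (4/10)(3/9)(2/8)(1/7) = 0.0047619; P(data | urn B) = (4/5)(3/4)(2/3)(1/2) = 0.2; P(data | urn C) = (10/11)(9/10)(8/9)(7/8) = 0.63636.
Weighting by the prior gives 3/10 · 0.0047619 = 0.0014286, 2/5 · 0.2 = 0.08, 3/10 · 0.63636 = 0.19091; summing to 0.27234.
Normalising, the posterior is P(urn A | data) = 0.0052456, P(urn B | data) = 0.29375, P(urn C | data) = 0.701.
The predictive probability is P(orange next | data) = (1)(0.0052456) + (1)(0.29375) + (1/7)(0.701) = 0.39914.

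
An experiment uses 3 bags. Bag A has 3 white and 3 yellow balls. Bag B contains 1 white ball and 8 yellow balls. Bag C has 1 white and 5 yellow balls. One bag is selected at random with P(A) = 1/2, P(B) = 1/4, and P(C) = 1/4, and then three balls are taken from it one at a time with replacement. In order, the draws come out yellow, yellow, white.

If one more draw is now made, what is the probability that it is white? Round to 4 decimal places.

Under each hypothesis, the probability of the observed sequence is: P(data | bag A) = (3/6)(3/6)(3/6) = 0.125; P(data | bag B) = (8/9)(8/9)(1/9) = 0.087791; P(data | bag C) = (5/6)(5/6)(1/6) = 0.11574.
Weighting by the prior gives 1/2 · 0.125 = 0.0625, 1/4 · 0.087791 = 0.021948, 1/4 · 0.11574 = 0.028935; these sum to 0.11338.
Normalising, the posterior is P(bag A | data) = 0.55123, P(bag B | data) = 0.19357, P(bag C | data) = 0.2552.
The predictive probability is P(white next | data) = (1/2)(0.55123) + (1/9)(0.19357) + (1/6)(0.2552) = 0.33966.

0.3397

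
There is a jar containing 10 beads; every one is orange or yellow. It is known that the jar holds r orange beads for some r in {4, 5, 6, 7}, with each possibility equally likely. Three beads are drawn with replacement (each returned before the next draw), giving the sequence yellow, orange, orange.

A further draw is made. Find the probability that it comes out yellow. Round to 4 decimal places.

The likelihood of the observed sequence under each hypothesis: P(data | r = 4) = (6/10)(4/10)(4/10) = 0.096; P(data | r = 5) = (5/10)(5/10)(5/10) = 0.125; P(data | r = 6) = (4/10)(6/10)(6/10) = 0.144; P(data | r = 7) = (3/10)(7/10)(7/10) = 0.147.
The prior-weighted likelihoods are 1/4 · 0.096 = 0.024, 1/4 · 0.125 = 0.03125, 1/4 · 0.144 = 0.036, 1/4 · 0.147 = 0.03675; summing to 0.128.
Dividing through by the total gives posterior P(r = 4 | data) = 0.1875, P(r = 5 | data) = 0.24414, P(r = 6 | data) = 0.28125, P(r = 7 | data) = 0.28711.
The predictive probability is P(yellow next | data) = (3/5)(0.1875) + (1/2)(0.24414) + (2/5)(0.28125) + (3/10)(0.28711) = 0.4332.

0.4332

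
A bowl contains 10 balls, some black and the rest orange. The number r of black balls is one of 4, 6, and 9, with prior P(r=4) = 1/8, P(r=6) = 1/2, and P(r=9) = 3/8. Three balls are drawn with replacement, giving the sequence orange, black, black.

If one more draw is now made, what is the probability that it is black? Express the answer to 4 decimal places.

Compute the likelihood of the observed sequence for each case: P(data | r = 4) = (6/10)(4/10)(4/10) = 0.096; P(data | r = 6) = (4/10)(6/10)(6/10) = 0.144; P(data | r = 9) = (1/10)(9/10)(9/10) = 0.081.
The prior-weighted likelihoods are 1/8 · 0.096 = 0.012, 1/2 · 0.144 = 0.072, 3/8 · 0.081 = 0.030375; with total 0.11438.
The posterior is then P(r = 4 | data) = 0.10492, P(r = 6 | data) = 0.62951, P(r = 9 | data) = 0.26557.
So P(black next | data) = Σ P(black next | H) P(H | data) = (2/5)(0.10492) + (3/5)(0.62951) + (9/10)(0.26557) = 0.65869.

0.6587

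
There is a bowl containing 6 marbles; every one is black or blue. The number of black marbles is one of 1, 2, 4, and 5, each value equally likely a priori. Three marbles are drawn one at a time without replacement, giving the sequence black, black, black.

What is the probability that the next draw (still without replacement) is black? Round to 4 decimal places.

0.5714

Under each hypothesis, the probability of the observed sequence is: P(data | r = 1) = (1/6)(0/5) = 0; P(data | r = 2) = (2/6)(1/5)(0/4) = 0; P(data | r = 4) = (4/6)(3/5)(2/4) = 1/5; P(data | r = 5) = (5/6)(4/5)(3/4) = 1/2.
Multiplying each by its prior: 1/4 · 0 = 0, 1/4 · 0 = 0, 1/4 · 1/5 = 1/20, 1/4 · 1/2 = 1/8; these sum to 7/40.
The posterior is then P(r = 1 | data) = 0, P(r = 2 | data) = 0, P(r = 4 | data) = 2/7, P(r = 5 | data) = 5/7.
Averaging over the posterior, P(black next | data) = (1/3)(2/7) + (2/3)(5/7) = 4/7.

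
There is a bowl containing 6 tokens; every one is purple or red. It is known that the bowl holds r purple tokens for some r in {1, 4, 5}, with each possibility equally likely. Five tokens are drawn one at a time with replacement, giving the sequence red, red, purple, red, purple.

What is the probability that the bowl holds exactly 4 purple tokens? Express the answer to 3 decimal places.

Under each hypothesis, the probability of the observed sequence is: P(data | r = 1) = (5/6)(5/6)(1/6)(5/6)(1/6) = 0.016075; P(data | r = 4) = (2/6)(2/6)(4/6)(2/6)(4/6) = 0.016461; P(data | r = 5) = (1/6)(1/6)(5/6)(1/6)(5/6) = 0.003215.
Weighting by the prior gives 1/3 · 0.016075 = 0.0053584, 1/3 · 0.016461 = 0.005487, 1/3 · 0.003215 = 0.0010717; summing to 0.011917.
By Bayes' rule, P(r = 4 | data) = (0.005487) / (0.011917) = 0.46043.

0.460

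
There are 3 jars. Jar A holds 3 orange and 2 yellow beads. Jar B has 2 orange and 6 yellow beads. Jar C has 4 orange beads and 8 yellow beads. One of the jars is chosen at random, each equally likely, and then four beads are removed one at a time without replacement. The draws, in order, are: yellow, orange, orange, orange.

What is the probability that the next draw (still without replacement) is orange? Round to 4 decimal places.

The likelihood of the observed sequence under each hypothesis: P(data | jar A) = (2/5)(3/4)(2/3)(1/2) = 0.1; P(data | jar B) = (6/8)(2/7)(1/6)(0/5) = 0; P(data | jar C) = (8/12)(4/11)(3/10)(2/9) = 0.016162.
Multiplying each by its prior: 1/3 · 0.1 = 0.033333, 1/3 · 0 = 0, 1/3 · 0.016162 = 0.0053872; with total 0.038721.
Normalising, the posterior is P(jar A | data) = 0.86087, P(jar B | data) = 0, P(jar C | data) = 0.13913.
Averaging over the posterior, P(orange next | data) = (0)(0.86087) + (1/8)(0.13913) = 0.017391.

0.0174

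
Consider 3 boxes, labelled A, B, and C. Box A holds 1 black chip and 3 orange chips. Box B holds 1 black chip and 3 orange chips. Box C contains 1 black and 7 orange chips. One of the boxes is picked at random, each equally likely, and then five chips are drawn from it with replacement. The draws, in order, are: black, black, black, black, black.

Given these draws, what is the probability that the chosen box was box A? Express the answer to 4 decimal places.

0.4923

Under each hypothesis, the probability of the observed sequence is: P(data | box A) = (1/4)(1/4)(1/4)(1/4)(1/4) = 0.00097656; P(data | box B) = (1/4)(1/4)(1/4)(1/4)(1/4) = 0.00097656; P(data | box C) = (1/8)(1/8)(1/8)(1/8)(1/8) = 3.0518e-05.
Weighting by the prior gives 1/3 · 0.00097656 = 0.00032552, 1/3 · 0.00097656 = 0.00032552, 1/3 · 3.0518e-05 = 1.0173e-05; summing to 0.00066121.
By Bayes' rule, P(box A | data) = (0.00032552) / (0.00066121) = 0.49231.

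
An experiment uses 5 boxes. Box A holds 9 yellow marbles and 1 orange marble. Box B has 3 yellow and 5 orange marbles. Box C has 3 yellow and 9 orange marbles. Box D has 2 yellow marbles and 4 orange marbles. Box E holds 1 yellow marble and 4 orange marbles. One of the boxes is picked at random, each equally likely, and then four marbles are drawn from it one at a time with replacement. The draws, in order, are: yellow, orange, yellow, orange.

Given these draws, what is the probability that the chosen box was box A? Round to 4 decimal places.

0.0468

The likelihood of the observed sequence under each hypothesis: P(data | box A) = (9/10)(1/10)(9/10)(1/10) = 0.0081; P(data | box B) = (3/8)(5/8)(3/8)(5/8) = 0.054932; P(data | box C) = (3/12)(9/12)(3/12)(9/12) = 0.035156; P(data | box D) = (2/6)(4/6)(2/6)(4/6) = 0.049383; P(data | box E) = (1/5)(4/5)(1/5)(4/5) = 0.0256.
The prior-weighted likelihoods are 1/5 · 0.0081 = 0.00162, 1/5 · 0.054932 = 0.010986, 1/5 · 0.035156 = 0.0070313, 1/5 · 0.049383 = 0.0098765, 1/5 · 0.0256 = 0.00512; summing to 0.034634.
Hence P(box A | data) = (0.00162) / (0.034634) = 0.046775.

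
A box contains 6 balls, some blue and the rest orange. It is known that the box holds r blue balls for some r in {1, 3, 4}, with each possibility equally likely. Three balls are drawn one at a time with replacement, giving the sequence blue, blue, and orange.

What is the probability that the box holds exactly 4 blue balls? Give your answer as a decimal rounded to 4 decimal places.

0.5000

Under each hypothesis, the probability of the observed sequence is: P(data | r = 1) = (1/6)(1/6)(5/6) = 5/216; P(data | r = 3) = (3/6)(3/6)(3/6) = 1/8; P(data | r = 4) = (4/6)(4/6)(2/6) = 4/27.
The prior-weighted likelihoods are 1/3 · 5/216 = 5/648, 1/3 · 1/8 = 1/24, 1/3 · 4/27 = 4/81; these sum to 8/81.
Hence P(r = 4 | data) = (4/81) / (8/81) = 1/2.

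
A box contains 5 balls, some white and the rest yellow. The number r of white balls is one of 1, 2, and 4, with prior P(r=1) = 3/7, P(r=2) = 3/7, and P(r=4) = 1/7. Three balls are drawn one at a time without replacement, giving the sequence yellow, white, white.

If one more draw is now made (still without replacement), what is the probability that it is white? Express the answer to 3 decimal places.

Under each hypothesis, the probability of the observed sequence is: P(data | r = 1) = (4/5)(1/4)(0/3) = 0; P(data | r = 2) = (3/5)(2/4)(1/3) = 1/10; P(data | r = 4) = (1/5)(4/4)(3/3) = 1/5.
The prior-weighted likelihoods are 3/7 · 0 = 0, 3/7 · 1/10 = 3/70, 1/7 · 1/5 = 1/35; these sum to 1/14.
Normalising, the posterior is P(r = 1 | data) = 0, P(r = 2 | data) = 3/5, P(r = 4 | data) = 2/5.
The predictive probability is P(white next | data) = (0)(3/5) + (1)(2/5) = 2/5.

0.400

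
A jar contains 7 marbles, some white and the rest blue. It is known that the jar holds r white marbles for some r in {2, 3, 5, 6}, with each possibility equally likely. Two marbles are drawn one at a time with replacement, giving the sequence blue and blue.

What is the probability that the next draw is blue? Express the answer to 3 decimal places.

0.615

Compute the likelihood of the observed sequence for each case: P(data | r = 2) = (5/7)(5/7) = 25/49; P(data | r = 3) = (4/7)(4/7) = 16/49; P(data | r = 5) = (2/7)(2/7) = 4/49; P(data | r = 6) = (1/7)(1/7) = 1/49.
Weighting by the prior gives 1/4 · 25/49 = 25/196, 1/4 · 16/49 = 4/49, 1/4 · 4/49 = 1/49, 1/4 · 1/49 = 1/196; these sum to 23/98.
Dividing through by the total gives posterior P(r = 2 | data) = 25/46, P(r = 3 | data) = 8/23, P(r = 5 | data) = 2/23, P(r = 6 | data) = 1/46.
The predictive probability is P(blue next | data) = (5/7)(25/46) + (4/7)(8/23) + (2/7)(2/23) + (1/7)(1/46) = 99/161.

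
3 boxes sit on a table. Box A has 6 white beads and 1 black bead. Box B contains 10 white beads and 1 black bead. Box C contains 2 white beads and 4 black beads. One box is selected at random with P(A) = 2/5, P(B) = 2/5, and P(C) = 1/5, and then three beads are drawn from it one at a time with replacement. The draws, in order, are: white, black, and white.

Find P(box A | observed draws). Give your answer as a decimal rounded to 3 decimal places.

0.483

For each hypothesis, P(data | H) works out to: P(data | box A) = (6/7)(1/7)(6/7) = 0.10496; P(data | box B) = (10/11)(1/11)(10/11) = 0.075131; P(data | box C) = (2/6)(4/6)(2/6) = 0.074074.
The prior-weighted likelihoods are 2/5 · 0.10496 = 0.041983, 2/5 · 0.075131 = 0.030053, 1/5 · 0.074074 = 0.014815; these sum to 0.08685.
By Bayes' rule, P(box A | data) = (0.041983) / (0.08685) = 0.48339.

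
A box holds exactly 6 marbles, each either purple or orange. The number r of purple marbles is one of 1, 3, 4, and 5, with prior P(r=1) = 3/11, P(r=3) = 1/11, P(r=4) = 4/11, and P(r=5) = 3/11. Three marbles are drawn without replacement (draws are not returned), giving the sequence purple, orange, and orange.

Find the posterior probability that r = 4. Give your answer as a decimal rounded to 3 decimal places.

Compute the likelihood of the observed sequence for each case: P(data | r = 1) = (1/6)(5/5)(4/4) = 1/6; P(data | r = 3) = (3/6)(3/5)(2/4) = 3/20; P(data | r = 4) = (4/6)(2/5)(1/4) = 1/15; P(data | r = 5) = (5/6)(1/5)(0/4) = 0.
Multiplying each by its prior: 3/11 · 1/6 = 1/22, 1/11 · 3/20 = 3/220, 4/11 · 1/15 = 4/165, 3/11 · 0 = 0; with total 1/12.
So P(r = 4 | data) = (4/165) / (1/12) = 16/55.

0.291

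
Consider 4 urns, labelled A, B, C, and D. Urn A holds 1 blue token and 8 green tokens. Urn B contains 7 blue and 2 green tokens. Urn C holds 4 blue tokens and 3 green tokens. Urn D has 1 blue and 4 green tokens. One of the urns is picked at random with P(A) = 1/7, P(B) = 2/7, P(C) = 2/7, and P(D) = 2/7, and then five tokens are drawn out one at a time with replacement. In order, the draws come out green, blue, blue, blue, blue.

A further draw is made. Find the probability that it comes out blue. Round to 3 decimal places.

The likelihood of the observed sequence under each hypothesis: P(data | urn A) = (8/9)(1/9)(1/9)(1/9)(1/9) = 0.00013548; P(data | urn B) = (2/9)(7/9)(7/9)(7/9)(7/9) = 0.081322; P(data | urn C) = (3/7)(4/7)(4/7)(4/7)(4/7) = 0.045695; P(data | urn D) = (4/5)(1/5)(1/5)(1/5)(1/5) = 0.00128.
Multiplying each by its prior: 1/7 · 0.00013548 = 1.9354e-05, 2/7 · 0.081322 = 0.023235, 2/7 · 0.045695 = 0.013056, 2/7 · 0.00128 = 0.00036571; with total 0.036676.
The posterior is then P(urn A | data) = 0.00052772, P(urn B | data) = 0.63352, P(urn C | data) = 0.35598, P(urn D | data) = 0.0099715.
So P(blue next | data) = Σ P(blue next | H) P(H | data) = (1/9)(0.00052772) + (7/9)(0.63352) + (4/7)(0.35598) + (1/5)(0.0099715) = 0.69821.

0.698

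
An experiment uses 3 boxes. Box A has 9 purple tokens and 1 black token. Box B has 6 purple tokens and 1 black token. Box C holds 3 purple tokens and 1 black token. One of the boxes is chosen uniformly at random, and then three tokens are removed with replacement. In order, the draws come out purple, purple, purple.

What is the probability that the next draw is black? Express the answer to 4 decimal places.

0.1507

The likelihood of the observed sequence under each hypothesis: P(data | box A) = (9/10)(9/10)(9/10) = 0.729; P(data | box B) = (6/7)(6/7)(6/7) = 0.62974; P(data | box C) = (3/4)(3/4)(3/4) = 0.42188.
Weighting by the prior gives 1/3 · 0.729 = 0.243, 1/3 · 0.62974 = 0.20991, 1/3 · 0.42188 = 0.14062; summing to 0.59354.
The posterior is then P(box A | data) = 0.40941, P(box B | data) = 0.35366, P(box C | data) = 0.23693.
The predictive probability is P(black next | data) = (1/10)(0.40941) + (1/7)(0.35366) + (1/4)(0.23693) = 0.1507.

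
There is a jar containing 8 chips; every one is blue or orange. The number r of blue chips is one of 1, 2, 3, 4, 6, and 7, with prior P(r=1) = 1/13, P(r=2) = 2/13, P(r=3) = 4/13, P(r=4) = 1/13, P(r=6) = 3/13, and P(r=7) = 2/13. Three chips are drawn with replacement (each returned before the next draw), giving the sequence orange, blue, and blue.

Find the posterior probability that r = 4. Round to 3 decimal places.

0.104

The likelihood of the observed sequence under each hypothesis: P(data | r = 1) = (7/8)(1/8)(1/8) = 0.013672; P(data | r = 2) = (6/8)(2/8)(2/8) = 0.046875; P(data | r = 3) = (5/8)(3/8)(3/8) = 0.087891; P(data | r = 4) = (4/8)(4/8)(4/8) = 0.125; P(data | r = 6) = (2/8)(6/8)(6/8) = 0.14062; P(data | r = 7) = (1/8)(7/8)(7/8) = 0.095703.
The prior-weighted likelihoods are 1/13 · 0.013672 = 0.0010517, 2/13 · 0.046875 = 0.0072115, 4/13 · 0.087891 = 0.027043, 1/13 · 0.125 = 0.0096154, 3/13 · 0.14062 = 0.032452, 2/13 · 0.095703 = 0.014724; with total 0.092097.
So P(r = 4 | data) = (0.0096154) / (0.092097) = 0.1044.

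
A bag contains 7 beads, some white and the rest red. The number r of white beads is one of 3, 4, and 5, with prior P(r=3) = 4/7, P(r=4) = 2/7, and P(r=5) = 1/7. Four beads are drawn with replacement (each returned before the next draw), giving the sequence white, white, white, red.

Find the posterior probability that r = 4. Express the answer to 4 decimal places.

0.3602

For each hypothesis, P(data | H) works out to: P(data | r = 3) = (3/7)(3/7)(3/7)(4/7) = 0.044981; P(data | r = 4) = (4/7)(4/7)(4/7)(3/7) = 0.079967; P(data | r = 5) = (5/7)(5/7)(5/7)(2/7) = 0.10412.
Weighting by the prior gives 4/7 · 0.044981 = 0.025704, 2/7 · 0.079967 = 0.022848, 1/7 · 0.10412 = 0.014875; summing to 0.063426.
Therefore the posterior P(r = 4 | data) = (0.022848) / (0.063426) = 0.36023.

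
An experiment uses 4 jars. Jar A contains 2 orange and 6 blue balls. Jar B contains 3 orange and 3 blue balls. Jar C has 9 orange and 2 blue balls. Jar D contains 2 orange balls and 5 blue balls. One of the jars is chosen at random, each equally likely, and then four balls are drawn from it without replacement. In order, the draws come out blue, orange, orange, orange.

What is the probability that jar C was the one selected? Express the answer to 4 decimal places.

0.7179

Under each hypothesis, the probability of the observed sequence is: P(data | jar A) = (6/8)(2/7)(1/6)(0/5) = 0; P(data | jar B) = (3/6)(3/5)(2/4)(1/3) = 1/20; P(data | jar C) = (2/11)(9/10)(8/9)(7/8) = 7/55; P(data | jar D) = (5/7)(2/6)(1/5)(0/4) = 0.
The prior-weighted likelihoods are 1/4 · 0 = 0, 1/4 · 1/20 = 1/80, 1/4 · 7/55 = 7/220, 1/4 · 0 = 0; summing to 39/880.
So P(jar C | data) = (7/220) / (39/880) = 28/39.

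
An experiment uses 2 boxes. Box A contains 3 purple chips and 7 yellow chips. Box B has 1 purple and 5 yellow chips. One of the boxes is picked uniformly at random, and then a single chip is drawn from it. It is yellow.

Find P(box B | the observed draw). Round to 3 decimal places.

Under each hypothesis, the probability of this draw is: P(data | box A) = (7/10) = 7/10; P(data | box B) = (5/6) = 5/6.
Multiplying each by its prior: 1/2 · 7/10 = 7/20, 1/2 · 5/6 = 5/12; summing to 23/30.
So P(box B | data) = (5/12) / (23/30) = 25/46.

0.543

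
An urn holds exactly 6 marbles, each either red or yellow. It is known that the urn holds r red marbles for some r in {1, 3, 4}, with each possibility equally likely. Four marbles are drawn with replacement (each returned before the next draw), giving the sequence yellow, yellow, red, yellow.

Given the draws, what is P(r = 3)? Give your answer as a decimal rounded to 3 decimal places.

0.340

The likelihood of the observed sequence under each hypothesis: P(data | r = 1) = (5/6)(5/6)(1/6)(5/6) = 0.096451; P(data | r = 3) = (3/6)(3/6)(3/6)(3/6) = 0.0625; P(data | r = 4) = (2/6)(2/6)(4/6)(2/6) = 0.024691.
The prior-weighted likelihoods are 1/3 · 0.096451 = 0.03215, 1/3 · 0.0625 = 0.020833, 1/3 · 0.024691 = 0.0082305; summing to 0.061214.
Therefore the posterior P(r = 3 | data) = (0.020833) / (0.061214) = 0.34034.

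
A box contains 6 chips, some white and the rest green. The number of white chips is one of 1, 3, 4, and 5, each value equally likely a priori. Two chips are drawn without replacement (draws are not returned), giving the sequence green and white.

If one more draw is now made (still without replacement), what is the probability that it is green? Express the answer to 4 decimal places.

0.4259

Under each hypothesis, the probability of the observed sequence is: P(data | r = 1) = (5/6)(1/5) = 1/6; P(data | r = 3) = (3/6)(3/5) = 3/10; P(data | r = 4) = (2/6)(4/5) = 4/15; P(data | r = 5) = (1/6)(5/5) = 1/6.
Multiplying each by its prior: 1/4 · 1/6 = 1/24, 1/4 · 3/10 = 3/40, 1/4 · 4/15 = 1/15, 1/4 · 1/6 = 1/24; with total 9/40.
The posterior is then P(r = 1 | data) = 5/27, P(r = 3 | data) = 1/3, P(r = 4 | data) = 8/27, P(r = 5 | data) = 5/27.
The predictive probability is P(green next | data) = (1)(5/27) + (1/2)(1/3) + (1/4)(8/27) + (0)(5/27) = 23/54.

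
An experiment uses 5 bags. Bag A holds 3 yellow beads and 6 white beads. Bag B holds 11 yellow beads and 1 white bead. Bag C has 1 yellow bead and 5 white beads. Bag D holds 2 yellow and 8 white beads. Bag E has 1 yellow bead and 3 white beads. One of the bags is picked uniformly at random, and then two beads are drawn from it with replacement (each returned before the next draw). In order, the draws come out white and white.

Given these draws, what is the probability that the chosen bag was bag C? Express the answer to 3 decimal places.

Compute the likelihood of the observed sequence for each case: P(data | bag A) = (6/9)(6/9) = 0.44444; P(data | bag B) = (1/12)(1/12) = 0.0069444; P(data | bag C) = (5/6)(5/6) = 0.69444; P(data | bag D) = (8/10)(8/10) = 0.64; P(data | bag E) = (3/4)(3/4) = 0.5625.
Weighting by the prior gives 1/5 · 0.44444 = 0.088889, 1/5 · 0.0069444 = 0.0013889, 1/5 · 0.69444 = 0.13889, 1/5 · 0.64 = 0.128, 1/5 · 0.5625 = 0.1125; with total 0.46967.
Therefore the posterior P(bag C | data) = (0.13889) / (0.46967) = 0.29572.

0.296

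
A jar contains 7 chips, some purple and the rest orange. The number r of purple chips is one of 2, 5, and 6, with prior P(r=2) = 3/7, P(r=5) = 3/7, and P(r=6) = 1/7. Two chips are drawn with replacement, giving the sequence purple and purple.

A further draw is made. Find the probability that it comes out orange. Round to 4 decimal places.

Compute the likelihood of the observed sequence for each case: P(data | r = 2) = (2/7)(2/7) = 4/49; P(data | r = 5) = (5/7)(5/7) = 25/49; P(data | r = 6) = (6/7)(6/7) = 36/49.
Multiplying each by its prior: 3/7 · 4/49 = 12/343, 3/7 · 25/49 = 75/343, 1/7 · 36/49 = 36/343; summing to 123/343.
The posterior is then P(r = 2 | data) = 4/41, P(r = 5 | data) = 25/41, P(r = 6 | data) = 12/41.
The predictive probability is P(orange next | data) = (5/7)(4/41) + (2/7)(25/41) + (1/7)(12/41) = 2/7.

0.2857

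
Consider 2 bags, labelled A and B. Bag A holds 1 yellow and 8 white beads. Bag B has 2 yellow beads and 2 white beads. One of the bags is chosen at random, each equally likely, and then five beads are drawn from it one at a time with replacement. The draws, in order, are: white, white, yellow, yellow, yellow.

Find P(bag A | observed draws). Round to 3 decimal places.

0.034

The likelihood of the observed sequence under each hypothesis: P(data | bag A) = (8/9)(8/9)(1/9)(1/9)(1/9) = 0.0010838; P(data | bag B) = (2/4)(2/4)(2/4)(2/4)(2/4) = 0.03125.
The prior-weighted likelihoods are 1/2 · 0.0010838 = 0.00054192, 1/2 · 0.03125 = 0.015625; summing to 0.016167.
Hence P(bag A | data) = (0.00054192) / (0.016167) = 0.03352.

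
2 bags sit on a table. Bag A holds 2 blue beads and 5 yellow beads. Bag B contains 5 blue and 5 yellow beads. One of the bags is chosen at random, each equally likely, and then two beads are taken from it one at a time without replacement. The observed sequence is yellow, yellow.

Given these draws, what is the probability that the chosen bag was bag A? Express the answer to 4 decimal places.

The likelihood of the observed sequence under each hypothesis: P(data | bag A) = (5/7)(4/6) = 10/21; P(data | bag B) = (5/10)(4/9) = 2/9.
Weighting by the prior gives 1/2 · 10/21 = 5/21, 1/2 · 2/9 = 1/9; summing to 22/63.
Therefore the posterior P(bag A | data) = (5/21) / (22/63) = 15/22.

0.6818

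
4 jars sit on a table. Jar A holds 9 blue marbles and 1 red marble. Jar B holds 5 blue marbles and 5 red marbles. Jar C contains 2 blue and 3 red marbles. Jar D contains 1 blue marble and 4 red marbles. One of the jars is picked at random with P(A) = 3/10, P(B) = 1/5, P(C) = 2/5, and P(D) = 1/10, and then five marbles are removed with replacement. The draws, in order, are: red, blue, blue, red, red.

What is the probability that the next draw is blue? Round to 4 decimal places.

0.4151

Compute the likelihood of the observed sequence for each case: P(data | jar A) = (1/10)(9/10)(9/10)(1/10)(1/10) = 0.00081; P(data | jar B) = (5/10)(5/10)(5/10)(5/10)(5/10) = 0.03125; P(data | jar C) = (3/5)(2/5)(2/5)(3/5)(3/5) = 0.03456; P(data | jar D) = (4/5)(1/5)(1/5)(4/5)(4/5) = 0.02048.
The prior-weighted likelihoods are 3/10 · 0.00081 = 0.000243, 1/5 · 0.03125 = 0.00625, 2/5 · 0.03456 = 0.013824, 1/10 · 0.02048 = 0.002048; with total 0.022365.
Normalising, the posterior is P(jar A | data) = 0.010865, P(jar B | data) = 0.27945, P(jar C | data) = 0.61811, P(jar D | data) = 0.091572.
So P(blue next | data) = Σ P(blue next | H) P(H | data) = (9/10)(0.010865) + (1/2)(0.27945) + (2/5)(0.61811) + (1/5)(0.091572) = 0.41506.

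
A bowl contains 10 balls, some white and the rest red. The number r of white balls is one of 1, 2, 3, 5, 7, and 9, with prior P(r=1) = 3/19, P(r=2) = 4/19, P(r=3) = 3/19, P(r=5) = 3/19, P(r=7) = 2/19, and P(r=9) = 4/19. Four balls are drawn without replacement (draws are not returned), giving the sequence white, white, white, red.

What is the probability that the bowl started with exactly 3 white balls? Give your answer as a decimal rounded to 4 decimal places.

0.0293

The likelihood of the observed sequence under each hypothesis: P(data | r = 1) = (1/10)(0/9) = 0; P(data | r = 2) = (2/10)(1/9)(0/8) = 0; P(data | r = 3) = (3/10)(2/9)(1/8)(7/7) = 0.0083333; P(data | r = 5) = (5/10)(4/9)(3/8)(5/7) = 0.059524; P(data | r = 7) = (7/10)(6/9)(5/8)(3/7) = 0.125; P(data | r = 9) = (9/10)(8/9)(7/8)(1/7) = 0.1.
Multiplying each by its prior: 3/19 · 0 = 0, 4/19 · 0 = 0, 3/19 · 0.0083333 = 0.0013158, 3/19 · 0.059524 = 0.0093985, 2/19 · 0.125 = 0.013158, 4/19 · 0.1 = 0.021053; with total 0.044925.
By Bayes' rule, P(r = 3 | data) = (0.0013158) / (0.044925) = 0.029289.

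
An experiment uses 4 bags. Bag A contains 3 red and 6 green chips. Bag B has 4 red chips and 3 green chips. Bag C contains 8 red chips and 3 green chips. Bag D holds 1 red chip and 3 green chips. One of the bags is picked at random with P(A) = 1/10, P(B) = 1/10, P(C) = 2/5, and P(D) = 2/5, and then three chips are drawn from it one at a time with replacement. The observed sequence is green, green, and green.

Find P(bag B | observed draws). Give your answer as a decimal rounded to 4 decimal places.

0.0367

Under each hypothesis, the probability of the observed sequence is: P(data | bag A) = (6/9)(6/9)(6/9) = 0.2963; P(data | bag B) = (3/7)(3/7)(3/7) = 0.078717; P(data | bag C) = (3/11)(3/11)(3/11) = 0.020285; P(data | bag D) = (3/4)(3/4)(3/4) = 0.42188.
Multiplying each by its prior: 1/10 · 0.2963 = 0.02963, 1/10 · 0.078717 = 0.0078717, 2/5 · 0.020285 = 0.0081142, 2/5 · 0.42188 = 0.16875; these sum to 0.21437.
Hence P(bag B | data) = (0.0078717) / (0.21437) = 0.036721.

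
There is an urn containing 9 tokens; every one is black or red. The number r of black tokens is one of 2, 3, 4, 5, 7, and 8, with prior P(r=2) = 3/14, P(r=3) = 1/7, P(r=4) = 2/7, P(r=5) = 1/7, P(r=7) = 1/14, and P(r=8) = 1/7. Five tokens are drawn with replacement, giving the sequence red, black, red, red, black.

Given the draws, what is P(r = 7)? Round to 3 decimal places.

Compute the likelihood of the observed sequence for each case: P(data | r = 2) = (7/9)(2/9)(7/9)(7/9)(2/9) = 0.023235; P(data | r = 3) = (6/9)(3/9)(6/9)(6/9)(3/9) = 0.032922; P(data | r = 4) = (5/9)(4/9)(5/9)(5/9)(4/9) = 0.03387; P(data | r = 5) = (4/9)(5/9)(4/9)(4/9)(5/9) = 0.027096; P(data | r = 7) = (2/9)(7/9)(2/9)(2/9)(7/9) = 0.0066386; P(data | r = 8) = (1/9)(8/9)(1/9)(1/9)(8/9) = 0.0010838.
Weighting by the prior gives 3/14 · 0.023235 = 0.0049789, 1/7 · 0.032922 = 0.0047031, 2/7 · 0.03387 = 0.0096772, 1/7 · 0.027096 = 0.0038709, 1/14 · 0.0066386 = 0.00047418, 1/7 · 0.0010838 = 0.00015484; summing to 0.023859.
Hence P(r = 7 | data) = (0.00047418) / (0.023859) = 0.019874.

0.020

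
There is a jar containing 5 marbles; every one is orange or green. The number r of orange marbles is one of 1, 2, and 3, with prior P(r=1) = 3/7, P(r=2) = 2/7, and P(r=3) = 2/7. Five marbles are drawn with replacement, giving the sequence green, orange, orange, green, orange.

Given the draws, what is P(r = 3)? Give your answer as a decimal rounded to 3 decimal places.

0.529

Under each hypothesis, the probability of the observed sequence is: P(data | r = 1) = (4/5)(1/5)(1/5)(4/5)(1/5) = 0.00512; P(data | r = 2) = (3/5)(2/5)(2/5)(3/5)(2/5) = 0.02304; P(data | r = 3) = (2/5)(3/5)(3/5)(2/5)(3/5) = 0.03456.
The prior-weighted likelihoods are 3/7 · 0.00512 = 0.0021943, 2/7 · 0.02304 = 0.0065829, 2/7 · 0.03456 = 0.0098743; with total 0.018651.
By Bayes' rule, P(r = 3 | data) = (0.0098743) / (0.018651) = 0.52941.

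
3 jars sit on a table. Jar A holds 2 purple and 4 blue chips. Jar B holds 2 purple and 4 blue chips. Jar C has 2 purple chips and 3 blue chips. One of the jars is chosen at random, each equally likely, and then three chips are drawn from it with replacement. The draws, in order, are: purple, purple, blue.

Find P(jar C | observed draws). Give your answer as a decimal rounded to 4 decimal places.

0.3932

Under each hypothesis, the probability of the observed sequence is: P(data | jar A) = (2/6)(2/6)(4/6) = 0.074074; P(data | jar B) = (2/6)(2/6)(4/6) = 0.074074; P(data | jar C) = (2/5)(2/5)(3/5) = 0.096.
Multiplying each by its prior: 1/3 · 0.074074 = 0.024691, 1/3 · 0.074074 = 0.024691, 1/3 · 0.096 = 0.032; these sum to 0.081383.
Hence P(jar C | data) = (0.032) / (0.081383) = 0.3932.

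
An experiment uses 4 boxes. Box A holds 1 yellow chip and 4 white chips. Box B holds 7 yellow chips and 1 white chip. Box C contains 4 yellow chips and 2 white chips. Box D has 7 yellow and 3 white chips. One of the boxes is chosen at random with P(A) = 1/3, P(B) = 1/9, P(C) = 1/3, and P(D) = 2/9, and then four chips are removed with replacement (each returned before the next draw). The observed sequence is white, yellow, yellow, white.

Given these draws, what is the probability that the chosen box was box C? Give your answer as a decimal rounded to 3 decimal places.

For each hypothesis, P(data | H) works out to: P(data | box A) = (4/5)(1/5)(1/5)(4/5) = 0.0256; P(data | box B) = (1/8)(7/8)(7/8)(1/8) = 0.011963; P(data | box C) = (2/6)(4/6)(4/6)(2/6) = 0.049383; P(data | box D) = (3/10)(7/10)(7/10)(3/10) = 0.0441.
Multiplying each by its prior: 1/3 · 0.0256 = 0.0085333, 1/9 · 0.011963 = 0.0013292, 1/3 · 0.049383 = 0.016461, 2/9 · 0.0441 = 0.0098; with total 0.036123.
Hence P(box C | data) = (0.016461) / (0.036123) = 0.45568.

0.456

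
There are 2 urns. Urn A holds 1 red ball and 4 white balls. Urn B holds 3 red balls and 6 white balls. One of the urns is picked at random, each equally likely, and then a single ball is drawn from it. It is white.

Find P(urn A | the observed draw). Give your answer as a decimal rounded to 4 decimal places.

0.5455

For each hypothesis, P(data | H) works out to: P(data | urn A) = (4/5) = 4/5; P(data | urn B) = (6/9) = 2/3.
Weighting by the prior gives 1/2 · 4/5 = 2/5, 1/2 · 2/3 = 1/3; with total 11/15.
So P(urn A | data) = (2/5) / (11/15) = 6/11.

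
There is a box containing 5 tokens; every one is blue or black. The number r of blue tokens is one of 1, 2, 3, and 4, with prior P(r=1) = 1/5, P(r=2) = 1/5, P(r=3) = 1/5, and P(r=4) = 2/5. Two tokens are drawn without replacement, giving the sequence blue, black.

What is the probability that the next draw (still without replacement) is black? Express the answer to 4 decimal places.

0.4167

The likelihood of the observed sequence under each hypothesis: P(data | r = 1) = (1/5)(4/4) = 1/5; P(data | r = 2) = (2/5)(3/4) = 3/10; P(data | r = 3) = (3/5)(2/4) = 3/10; P(data | r = 4) = (4/5)(1/4) = 1/5.
Weighting by the prior gives 1/5 · 1/5 = 1/25, 1/5 · 3/10 = 3/50, 1/5 · 3/10 = 3/50, 2/5 · 1/5 = 2/25; with total 6/25.
Normalising, the posterior is P(r = 1 | data) = 1/6, P(r = 2 | data) = 1/4, P(r = 3 | data) = 1/4, P(r = 4 | data) = 1/3.
Averaging over the posterior, P(black next | data) = (1)(1/6) + (2/3)(1/4) + (1/3)(1/4) + (0)(1/3) = 5/12.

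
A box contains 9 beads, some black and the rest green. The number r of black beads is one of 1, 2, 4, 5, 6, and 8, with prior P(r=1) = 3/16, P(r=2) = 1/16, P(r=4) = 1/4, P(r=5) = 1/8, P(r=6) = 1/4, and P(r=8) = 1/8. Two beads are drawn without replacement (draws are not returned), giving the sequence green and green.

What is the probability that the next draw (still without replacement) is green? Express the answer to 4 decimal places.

Compute the likelihood of the observed sequence for each case: P(data | r = 1) = (8/9)(7/8) = 7/9; P(data | r = 2) = (7/9)(6/8) = 7/12; P(data | r = 4) = (5/9)(4/8) = 5/18; P(data | r = 5) = (4/9)(3/8) = 1/6; P(data | r = 6) = (3/9)(2/8) = 1/12; P(data | r = 8) = (1/9)(0/8) = 0.
The prior-weighted likelihoods are 3/16 · 7/9 = 7/48, 1/16 · 7/12 = 7/192, 1/4 · 5/18 = 5/72, 1/8 · 1/6 = 1/48, 1/4 · 1/12 = 1/48, 1/8 · 0 = 0; with total 169/576.
Dividing through by the total gives posterior P(r = 1 | data) = 0.49704, P(r = 2 | data) = 0.12426, P(r = 4 | data) = 0.23669, P(r = 5 | data) = 0.071006, P(r = 6 | data) = 0.071006, P(r = 8 | data) = 0.
So P(green next | data) = Σ P(green next | H) P(H | data) = (6/7)(0.49704) + (5/7)(0.12426) + (3/7)(0.23669) + (2/7)(0.071006) + (1/7)(0.071006) = 0.64666.

0.6467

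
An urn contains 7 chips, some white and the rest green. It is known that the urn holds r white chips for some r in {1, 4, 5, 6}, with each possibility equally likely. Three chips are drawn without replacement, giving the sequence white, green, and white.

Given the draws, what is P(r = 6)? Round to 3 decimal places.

The likelihood of the observed sequence under each hypothesis: P(data | r = 1) = (1/7)(6/6)(0/5) = 0; P(data | r = 4) = (4/7)(3/6)(3/5) = 6/35; P(data | r = 5) = (5/7)(2/6)(4/5) = 4/21; P(data | r = 6) = (6/7)(1/6)(5/5) = 1/7.
Multiplying each by its prior: 1/4 · 0 = 0, 1/4 · 6/35 = 3/70, 1/4 · 4/21 = 1/21, 1/4 · 1/7 = 1/28; with total 53/420.
So P(r = 6 | data) = (1/28) / (53/420) = 15/53.

0.283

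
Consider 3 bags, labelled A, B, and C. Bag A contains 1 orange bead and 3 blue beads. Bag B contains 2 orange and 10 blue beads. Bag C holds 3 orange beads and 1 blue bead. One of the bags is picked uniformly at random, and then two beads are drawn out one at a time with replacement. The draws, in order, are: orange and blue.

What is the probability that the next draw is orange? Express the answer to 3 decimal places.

The likelihood of the observed sequence under each hypothesis: P(data | bag A) = (1/4)(3/4) = 3/16; P(data | bag B) = (2/12)(10/12) = 5/36; P(data | bag C) = (3/4)(1/4) = 3/16.
The prior-weighted likelihoods are 1/3 · 3/16 = 1/16, 1/3 · 5/36 = 5/108, 1/3 · 3/16 = 1/16; summing to 37/216.
Dividing through by the total gives posterior P(bag A | data) = 27/74, P(bag B | data) = 10/37, P(bag C | data) = 27/74.
Averaging over the posterior, P(orange next | data) = (1/4)(27/74) + (1/6)(10/37) + (3/4)(27/74) = 91/222.

0.410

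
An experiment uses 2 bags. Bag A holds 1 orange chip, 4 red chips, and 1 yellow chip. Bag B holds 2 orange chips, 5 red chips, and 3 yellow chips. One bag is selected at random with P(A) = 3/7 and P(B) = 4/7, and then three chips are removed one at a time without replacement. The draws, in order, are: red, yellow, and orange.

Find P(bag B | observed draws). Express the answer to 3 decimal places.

0.625

For each hypothesis, P(data | H) works out to: P(data | bag A) = (4/6)(1/5)(1/4) = 1/30; P(data | bag B) = (5/10)(3/9)(2/8) = 1/24.
Weighting by the prior gives 3/7 · 1/30 = 1/70, 4/7 · 1/24 = 1/42; summing to 4/105.
So P(bag B | data) = (1/42) / (4/105) = 5/8.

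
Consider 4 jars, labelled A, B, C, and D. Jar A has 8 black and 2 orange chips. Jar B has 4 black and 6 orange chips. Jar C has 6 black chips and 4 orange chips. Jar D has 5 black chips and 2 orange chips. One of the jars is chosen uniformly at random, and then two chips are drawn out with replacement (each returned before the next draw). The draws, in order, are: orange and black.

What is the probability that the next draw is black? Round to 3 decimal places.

0.609

Compute the likelihood of the observed sequence for each case: P(data | jar A) = (2/10)(8/10) = 0.16; P(data | jar B) = (6/10)(4/10) = 0.24; P(data | jar C) = (4/10)(6/10) = 0.24; P(data | jar D) = (2/7)(5/7) = 0.20408.
Multiplying each by its prior: 1/4 · 0.16 = 0.04, 1/4 · 0.24 = 0.06, 1/4 · 0.24 = 0.06, 1/4 · 0.20408 = 0.05102; with total 0.21102.
The posterior is then P(jar A | data) = 0.18956, P(jar B | data) = 0.28433, P(jar C | data) = 0.28433, P(jar D | data) = 0.24178.
So P(black next | data) = Σ P(black next | H) P(H | data) = (4/5)(0.18956) + (2/5)(0.28433) + (3/5)(0.28433) + (5/7)(0.24178) = 0.60868.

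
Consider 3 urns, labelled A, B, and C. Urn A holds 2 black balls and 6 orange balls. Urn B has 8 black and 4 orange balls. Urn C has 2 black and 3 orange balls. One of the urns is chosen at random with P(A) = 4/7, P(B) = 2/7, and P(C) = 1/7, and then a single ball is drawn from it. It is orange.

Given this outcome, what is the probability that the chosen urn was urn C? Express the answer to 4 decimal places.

0.1406

For each hypothesis, P(data | H) works out to: P(data | urn A) = (6/8) = 3/4; P(data | urn B) = (4/12) = 1/3; P(data | urn C) = (3/5) = 3/5.
Multiplying each by its prior: 4/7 · 3/4 = 3/7, 2/7 · 1/3 = 2/21, 1/7 · 3/5 = 3/35; with total 64/105.
Hence P(urn C | data) = (3/35) / (64/105) = 9/64.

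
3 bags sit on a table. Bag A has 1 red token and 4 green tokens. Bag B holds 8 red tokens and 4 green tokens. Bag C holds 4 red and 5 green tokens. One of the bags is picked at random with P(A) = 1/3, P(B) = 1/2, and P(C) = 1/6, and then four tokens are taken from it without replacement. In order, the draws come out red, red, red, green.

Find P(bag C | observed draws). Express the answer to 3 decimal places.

0.105

The likelihood of the observed sequence under each hypothesis: P(data | bag A) = (1/5)(0/4) = 0; P(data | bag B) = (8/12)(7/11)(6/10)(4/9) = 0.11313; P(data | bag C) = (4/9)(3/8)(2/7)(5/6) = 0.039683.
Weighting by the prior gives 1/3 · 0 = 0, 1/2 · 0.11313 = 0.056566, 1/6 · 0.039683 = 0.0066138; with total 0.063179.
So P(bag C | data) = (0.0066138) / (0.063179) = 0.10468.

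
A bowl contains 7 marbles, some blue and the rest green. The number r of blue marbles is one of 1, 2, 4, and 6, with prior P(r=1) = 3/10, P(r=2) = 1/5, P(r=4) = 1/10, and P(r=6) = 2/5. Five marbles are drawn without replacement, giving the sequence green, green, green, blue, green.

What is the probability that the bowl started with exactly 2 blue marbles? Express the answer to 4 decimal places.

Under each hypothesis, the probability of the observed sequence is: P(data | r = 1) = (6/7)(5/6)(4/5)(1/4)(3/3) = 1/7; P(data | r = 2) = (5/7)(4/6)(3/5)(2/4)(2/3) = 2/21; P(data | r = 4) = (3/7)(2/6)(1/5)(4/4)(0/3) = 0; P(data | r = 6) = (1/7)(0/6) = 0.
Multiplying each by its prior: 3/10 · 1/7 = 3/70, 1/5 · 2/21 = 2/105, 1/10 · 0 = 0, 2/5 · 0 = 0; these sum to 13/210.
By Bayes' rule, P(r = 2 | data) = (2/105) / (13/210) = 4/13.

0.3077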